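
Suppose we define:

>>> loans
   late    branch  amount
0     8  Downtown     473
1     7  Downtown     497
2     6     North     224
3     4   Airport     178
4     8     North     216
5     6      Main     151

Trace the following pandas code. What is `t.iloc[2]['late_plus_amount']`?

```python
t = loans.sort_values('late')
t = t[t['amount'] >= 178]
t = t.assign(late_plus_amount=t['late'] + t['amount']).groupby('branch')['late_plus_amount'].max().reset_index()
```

230

sort by late:
   late    branch  amount
3     4   Airport     178
2     6     North     224
5     6      Main     151
1     7  Downtown     497
0     8  Downtown     473
4     8     North     216
filter rows where amount >= 178:
   late    branch  amount
3     4   Airport     178
2     6     North     224
1     7  Downtown     497
0     8  Downtown     473
4     8     North     216
add column late_plus_amount = t['late'] + t['amount']:
   late    branch  amount  late_plus_amount
3     4   Airport     178               182
2     6     North     224               230
1     7  Downtown     497               504
0     8  Downtown     473               481
4     8     North     216               224
group by branch, max of late_plus_amount:
branch
Airport     182
Downtown    504
North       230
Name: late_plus_amount, dtype: int64
reset_index():
     branch  late_plus_amount
0   Airport               182
1  Downtown               504
2     North               230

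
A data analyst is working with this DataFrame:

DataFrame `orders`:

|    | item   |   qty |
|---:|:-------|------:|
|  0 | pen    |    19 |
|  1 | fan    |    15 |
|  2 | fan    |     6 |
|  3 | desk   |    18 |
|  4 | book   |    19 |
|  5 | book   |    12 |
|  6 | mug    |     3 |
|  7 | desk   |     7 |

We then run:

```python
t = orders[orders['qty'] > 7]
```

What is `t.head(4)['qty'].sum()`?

71

filter rows where qty > 7:
   item  qty
0   pen   19
1   fan   15
3  desk   18
4  book   19
5  book   12
take first 4 rows:
   item  qty
0   pen   19
1   fan   15
3  desk   18
4  book   19
The sum of column 'qty' is 71.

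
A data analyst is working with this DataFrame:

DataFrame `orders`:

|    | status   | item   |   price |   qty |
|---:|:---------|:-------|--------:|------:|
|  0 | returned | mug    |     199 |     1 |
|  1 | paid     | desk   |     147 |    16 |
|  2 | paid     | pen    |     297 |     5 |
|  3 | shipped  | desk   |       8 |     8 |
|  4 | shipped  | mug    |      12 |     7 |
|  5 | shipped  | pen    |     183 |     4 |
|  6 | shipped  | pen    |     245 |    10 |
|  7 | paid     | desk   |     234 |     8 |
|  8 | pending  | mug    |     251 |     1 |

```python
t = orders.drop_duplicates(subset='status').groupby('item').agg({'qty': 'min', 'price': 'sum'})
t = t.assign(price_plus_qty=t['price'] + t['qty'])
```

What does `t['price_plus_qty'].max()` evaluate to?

451

drop duplicate status (keep=first):
     status  item  price  qty
0  returned   mug    199    1
1      paid  desk    147   16
3   shipped  desk      8    8
8   pending   mug    251    1
group by item: min(qty), sum(price):
      qty  price
item            
desk    8    155
mug     1    450
add column price_plus_qty = t['price'] + t['qty']:
      qty  price  price_plus_qty
item                            
desk    8    155             163
mug     1    450             451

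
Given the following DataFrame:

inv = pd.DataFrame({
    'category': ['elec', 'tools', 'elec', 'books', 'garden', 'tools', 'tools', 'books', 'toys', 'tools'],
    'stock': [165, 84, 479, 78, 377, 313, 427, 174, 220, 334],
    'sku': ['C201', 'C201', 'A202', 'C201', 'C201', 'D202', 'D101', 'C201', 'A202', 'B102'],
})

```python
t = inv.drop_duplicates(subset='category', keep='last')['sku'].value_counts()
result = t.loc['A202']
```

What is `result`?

2

drop duplicate category (keep=last):
  category  stock   sku
2     elec    479  A202
4   garden    377  C201
7    books    174  C201
8     toys    220  A202
9    tools    334  B102
value_counts of sku:
sku
A202    2
C201    2
B102    1
Name: count, dtype: int64
Finally, value at index 'A202' = 2.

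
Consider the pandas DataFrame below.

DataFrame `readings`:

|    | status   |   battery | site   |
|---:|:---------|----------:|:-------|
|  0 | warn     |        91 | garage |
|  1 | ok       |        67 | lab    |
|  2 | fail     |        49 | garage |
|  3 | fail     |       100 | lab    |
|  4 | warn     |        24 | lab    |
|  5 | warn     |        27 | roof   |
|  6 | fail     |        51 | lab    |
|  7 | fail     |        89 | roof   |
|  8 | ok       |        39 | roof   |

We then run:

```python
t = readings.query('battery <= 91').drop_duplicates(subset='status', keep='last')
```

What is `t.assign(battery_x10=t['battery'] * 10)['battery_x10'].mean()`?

516.666666667

filter rows where battery <= 91:
  status  battery    site
0   warn       91  garage
1     ok       67     lab
2   fail       49  garage
4   warn       24     lab
5   warn       27    roof
6   fail       51     lab
7   fail       89    roof
8     ok       39    roof
drop duplicate status (keep=last):
  status  battery  site
5   warn       27  roof
7   fail       89  roof
8     ok       39  roof
add column battery_x10 = t['battery'] * 10:
  status  battery  site  battery_x10
5   warn       27  roof          270
7   fail       89  roof          890
8     ok       39  roof          390
The mean of column 'battery_x10' is 516.666666667.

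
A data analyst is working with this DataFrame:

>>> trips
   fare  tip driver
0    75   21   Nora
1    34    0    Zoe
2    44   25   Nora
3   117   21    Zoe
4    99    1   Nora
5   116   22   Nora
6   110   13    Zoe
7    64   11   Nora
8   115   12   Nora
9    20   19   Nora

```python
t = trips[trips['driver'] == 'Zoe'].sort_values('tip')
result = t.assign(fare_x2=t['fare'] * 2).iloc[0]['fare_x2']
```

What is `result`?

68

filter rows where driver == 'Zoe':
   fare  tip driver
1    34    0    Zoe
3   117   21    Zoe
6   110   13    Zoe
sort by tip:
   fare  tip driver
1    34    0    Zoe
6   110   13    Zoe
3   117   21    Zoe
add column fare_x2 = t['fare'] * 2:
   fare  tip driver  fare_x2
1    34    0    Zoe       68
6   110   13    Zoe      220
3   117   21    Zoe      234
So iloc[0]['fare_x2'] = 68.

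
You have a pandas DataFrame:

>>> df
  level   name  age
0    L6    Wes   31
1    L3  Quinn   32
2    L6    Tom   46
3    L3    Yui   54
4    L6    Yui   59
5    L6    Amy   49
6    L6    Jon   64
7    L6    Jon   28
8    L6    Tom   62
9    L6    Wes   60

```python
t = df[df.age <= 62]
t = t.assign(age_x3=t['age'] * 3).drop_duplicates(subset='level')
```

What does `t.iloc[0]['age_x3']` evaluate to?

93

filter rows where age <= 62:
  level   name  age
0    L6    Wes   31
1    L3  Quinn   32
2    L6    Tom   46
3    L3    Yui   54
4    L6    Yui   59
5    L6    Amy   49
7    L6    Jon   28
8    L6    Tom   62
9    L6    Wes   60
add column age_x3 = t['age'] * 3:
  level   name  age  age_x3
0    L6    Wes   31      93
1    L3  Quinn   32      96
2    L6    Tom   46     138
3    L3    Yui   54     162
4    L6    Yui   59     177
5    L6    Amy   49     147
7    L6    Jon   28      84
8    L6    Tom   62     186
9    L6    Wes   60     180
drop duplicate level (keep=first):
  level   name  age  age_x3
0    L6    Wes   31      93
1    L3  Quinn   32      96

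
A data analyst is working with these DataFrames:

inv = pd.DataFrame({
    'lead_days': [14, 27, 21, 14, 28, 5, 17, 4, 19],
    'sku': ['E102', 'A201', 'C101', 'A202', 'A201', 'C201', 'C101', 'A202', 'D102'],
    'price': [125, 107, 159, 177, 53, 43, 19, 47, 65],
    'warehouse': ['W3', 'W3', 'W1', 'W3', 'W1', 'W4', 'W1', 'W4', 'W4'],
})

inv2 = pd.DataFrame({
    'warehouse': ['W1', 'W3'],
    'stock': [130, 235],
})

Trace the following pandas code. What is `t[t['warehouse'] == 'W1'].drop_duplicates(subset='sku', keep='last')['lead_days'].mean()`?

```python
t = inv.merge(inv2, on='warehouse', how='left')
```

merge on 'warehouse' (how='left') → 9 rows:
   lead_days   sku  price warehouse  stock
0         14  E102    125        W3  235.0
1         27  A201    107        W3  235.0
2         21  C101    159        W1  130.0
3         14  A202    177        W3  235.0
4         28  A201     53        W1  130.0
5          5  C201     43        W4    NaN
6         17  C101     19        W1  130.0
7          4  A202     47        W4    NaN
8         19  D102     65        W4    NaN
filter rows where warehouse == 'W1':
   lead_days   sku  price warehouse  stock
2         21  C101    159        W1  130.0
4         28  A201     53        W1  130.0
6         17  C101     19        W1  130.0
drop duplicate sku (keep=last):
   lead_days   sku  price warehouse  stock
4         28  A201     53        W1  130.0
6         17  C101     19        W1  130.0
The mean of column 'lead_days' is 22.5.

22.5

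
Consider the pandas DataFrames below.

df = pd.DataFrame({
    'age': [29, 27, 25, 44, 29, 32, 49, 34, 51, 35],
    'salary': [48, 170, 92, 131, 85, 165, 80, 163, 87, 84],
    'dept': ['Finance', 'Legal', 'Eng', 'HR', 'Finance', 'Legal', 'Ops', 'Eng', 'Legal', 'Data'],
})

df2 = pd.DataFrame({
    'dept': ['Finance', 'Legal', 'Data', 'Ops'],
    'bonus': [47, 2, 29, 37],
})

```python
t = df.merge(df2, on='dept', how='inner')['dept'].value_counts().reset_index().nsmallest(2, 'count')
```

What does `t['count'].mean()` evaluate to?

merge on 'dept' (how='inner') → 7 rows:
   age  salary     dept  bonus
0   29      48  Finance     47
1   27     170    Legal      2
2   29      85  Finance     47
3   32     165    Legal      2
4   49      80      Ops     37
5   51      87    Legal      2
6   35      84     Data     29
value_counts of dept:
dept
Legal      3
Finance    2
Ops        1
Data       1
Name: count, dtype: int64
reset_index():
      dept  count
0    Legal      3
1  Finance      2
2      Ops      1
3     Data      1
take 2 rows with smallest count:
   dept  count
2   Ops      1
3  Data      1
mean of column 'count' → 1.0

1.0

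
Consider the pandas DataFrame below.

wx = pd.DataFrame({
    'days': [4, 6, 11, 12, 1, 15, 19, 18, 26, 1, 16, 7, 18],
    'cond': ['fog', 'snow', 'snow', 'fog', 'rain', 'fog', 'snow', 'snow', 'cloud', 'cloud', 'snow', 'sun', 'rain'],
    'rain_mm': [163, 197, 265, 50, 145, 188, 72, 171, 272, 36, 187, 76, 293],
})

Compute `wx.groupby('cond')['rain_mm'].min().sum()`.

379

group by cond, min of rain_mm:
cond
cloud     36
fog       50
rain     145
snow      72
sun       76
Name: rain_mm, dtype: int64
The sum of the resulting series is 379.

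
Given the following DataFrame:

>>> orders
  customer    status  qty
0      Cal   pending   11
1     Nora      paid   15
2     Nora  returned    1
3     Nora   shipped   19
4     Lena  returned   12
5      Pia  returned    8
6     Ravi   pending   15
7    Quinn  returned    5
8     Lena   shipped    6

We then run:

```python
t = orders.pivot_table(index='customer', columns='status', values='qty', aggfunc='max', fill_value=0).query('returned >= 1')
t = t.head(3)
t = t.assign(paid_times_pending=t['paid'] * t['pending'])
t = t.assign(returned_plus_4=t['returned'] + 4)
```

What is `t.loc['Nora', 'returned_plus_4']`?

pivot: rows=customer, cols=status, max(qty):
status    paid  pending  returned  shipped
customer                                  
Cal          0       11         0        0
Lena         0        0        12        6
Nora        15        0         1       19
Pia          0        0         8        0
Quinn        0        0         5        0
Ravi         0       15         0        0
filter rows where returned >= 1:
status    paid  pending  returned  shipped
customer                                  
Lena         0        0        12        6
Nora        15        0         1       19
Pia          0        0         8        0
Quinn        0        0         5        0
take first 3 rows:
status    paid  pending  returned  shipped
customer                                  
Lena         0        0        12        6
Nora        15        0         1       19
Pia          0        0         8        0
add column paid_times_pending = t['paid'] * t['pending']:
status    paid  pending  returned  shipped  paid_times_pending
customer                                                      
Lena         0        0        12        6                   0
Nora        15        0         1       19                   0
Pia          0        0         8        0                   0
add column returned_plus_4 = t['returned'] + 4:
status    paid  pending  returned  shipped  paid_times_pending  returned_plus_4
customer                                                                       
Lena         0        0        12        6                   0               16
Nora        15        0         1       19                   0                5
Pia          0        0         8        0                   0               12
Taking the value at row 'Nora', column 'returned_plus_4' gives 5.

5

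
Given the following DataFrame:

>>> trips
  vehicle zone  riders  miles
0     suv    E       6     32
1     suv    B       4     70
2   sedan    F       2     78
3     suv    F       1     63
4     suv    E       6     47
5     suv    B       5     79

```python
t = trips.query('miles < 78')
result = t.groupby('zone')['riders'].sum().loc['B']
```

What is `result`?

4

filter rows where miles < 78:
  vehicle zone  riders  miles
0     suv    E       6     32
1     suv    B       4     70
3     suv    F       1     63
4     suv    E       6     47
group by zone, sum of riders:
zone
B     4
E    12
F     1
Name: riders, dtype: int64
value at index 'B' → 4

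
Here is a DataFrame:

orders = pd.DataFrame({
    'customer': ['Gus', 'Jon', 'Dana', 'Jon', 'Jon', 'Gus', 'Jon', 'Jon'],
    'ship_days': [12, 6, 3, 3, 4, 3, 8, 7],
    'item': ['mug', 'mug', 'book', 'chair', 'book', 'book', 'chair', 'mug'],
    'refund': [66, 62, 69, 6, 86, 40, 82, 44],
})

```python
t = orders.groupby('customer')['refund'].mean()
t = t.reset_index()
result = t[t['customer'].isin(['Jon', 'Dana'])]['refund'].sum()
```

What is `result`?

125.0

group by customer, mean of refund:
customer
Dana    69.0
Gus     53.0
Jon     56.0
Name: refund, dtype: float64
reset_index():
  customer  refund
0     Dana    69.0
1      Gus    53.0
2      Jon    56.0
filter rows where customer in ['Jon', 'Dana']:
  customer  refund
0     Dana    69.0
2      Jon    56.0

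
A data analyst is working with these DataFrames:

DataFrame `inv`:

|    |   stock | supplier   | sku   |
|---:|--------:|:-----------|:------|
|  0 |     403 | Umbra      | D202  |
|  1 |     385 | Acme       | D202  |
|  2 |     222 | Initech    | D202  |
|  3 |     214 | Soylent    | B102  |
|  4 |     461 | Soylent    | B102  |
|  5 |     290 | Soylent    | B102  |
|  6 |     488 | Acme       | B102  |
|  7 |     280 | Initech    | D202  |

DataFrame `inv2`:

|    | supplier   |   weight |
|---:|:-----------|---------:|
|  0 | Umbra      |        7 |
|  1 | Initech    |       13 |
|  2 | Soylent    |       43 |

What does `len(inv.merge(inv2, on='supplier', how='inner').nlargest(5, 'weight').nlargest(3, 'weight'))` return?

3

merge on 'supplier' (how='inner') → 6 rows:
   stock supplier   sku  weight
0    403    Umbra  D202       7
1    222  Initech  D202      13
2    214  Soylent  B102      43
3    461  Soylent  B102      43
4    290  Soylent  B102      43
5    280  Initech  D202      13
take 5 rows with largest weight:
   stock supplier   sku  weight
2    214  Soylent  B102      43
3    461  Soylent  B102      43
4    290  Soylent  B102      43
1    222  Initech  D202      13
5    280  Initech  D202      13
take 3 rows with largest weight:
   stock supplier   sku  weight
2    214  Soylent  B102      43
3    461  Soylent  B102      43
4    290  Soylent  B102      43
Taking the number of rows gives 3.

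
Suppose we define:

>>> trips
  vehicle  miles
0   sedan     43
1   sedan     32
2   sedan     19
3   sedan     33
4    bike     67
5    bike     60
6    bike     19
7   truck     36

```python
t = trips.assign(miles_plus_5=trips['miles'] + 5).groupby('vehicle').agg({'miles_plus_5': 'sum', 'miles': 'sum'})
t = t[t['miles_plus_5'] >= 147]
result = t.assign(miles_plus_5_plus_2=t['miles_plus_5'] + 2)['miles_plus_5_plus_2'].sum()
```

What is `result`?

312

add column miles_plus_5 = trips['miles'] + 5:
  vehicle  miles  miles_plus_5
0   sedan     43            48
1   sedan     32            37
2   sedan     19            24
3   sedan     33            38
4    bike     67            72
5    bike     60            65
6    bike     19            24
7   truck     36            41
group by vehicle: sum(miles_plus_5), sum(miles):
         miles_plus_5  miles
vehicle                     
bike              161    146
sedan             147    127
truck              41     36
filter rows where miles_plus_5 >= 147:
         miles_plus_5  miles
vehicle                     
bike              161    146
sedan             147    127
add column miles_plus_5_plus_2 = t['miles_plus_5'] + 2:
         miles_plus_5  miles  miles_plus_5_plus_2
vehicle                                          
bike              161    146                  163
sedan             147    127                  149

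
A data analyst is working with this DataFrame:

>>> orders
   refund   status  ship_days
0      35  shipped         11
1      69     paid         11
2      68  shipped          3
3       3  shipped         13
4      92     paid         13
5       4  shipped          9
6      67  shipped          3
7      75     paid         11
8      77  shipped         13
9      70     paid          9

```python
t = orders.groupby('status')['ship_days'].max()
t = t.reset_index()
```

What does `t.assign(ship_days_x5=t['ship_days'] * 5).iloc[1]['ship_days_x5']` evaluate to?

group by status, max of ship_days:
status
paid       13
shipped    13
Name: ship_days, dtype: int64
reset_index():
    status  ship_days
0     paid         13
1  shipped         13
add column ship_days_x5 = t['ship_days'] * 5:
    status  ship_days  ship_days_x5
0     paid         13            65
1  shipped         13            65

65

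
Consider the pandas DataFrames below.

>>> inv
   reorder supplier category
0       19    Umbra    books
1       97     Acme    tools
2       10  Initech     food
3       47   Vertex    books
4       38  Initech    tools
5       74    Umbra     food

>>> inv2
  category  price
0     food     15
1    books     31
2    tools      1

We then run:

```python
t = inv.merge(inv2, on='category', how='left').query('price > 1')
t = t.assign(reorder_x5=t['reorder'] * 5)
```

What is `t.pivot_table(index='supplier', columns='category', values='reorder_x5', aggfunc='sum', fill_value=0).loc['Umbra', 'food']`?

merge on 'category' (how='left') → 6 rows:
   reorder supplier category  price
0       19    Umbra    books     31
1       97     Acme    tools      1
2       10  Initech     food     15
3       47   Vertex    books     31
4       38  Initech    tools      1
5       74    Umbra     food     15
filter rows where price > 1:
   reorder supplier category  price
0       19    Umbra    books     31
2       10  Initech     food     15
3       47   Vertex    books     31
5       74    Umbra     food     15
add column reorder_x5 = t['reorder'] * 5:
   reorder supplier category  price  reorder_x5
0       19    Umbra    books     31          95
2       10  Initech     food     15          50
3       47   Vertex    books     31         235
5       74    Umbra     food     15         370
pivot: rows=supplier, cols=category, sum(reorder_x5):
category  books  food
supplier             
Initech       0    50
Umbra        95   370
Vertex      235     0

370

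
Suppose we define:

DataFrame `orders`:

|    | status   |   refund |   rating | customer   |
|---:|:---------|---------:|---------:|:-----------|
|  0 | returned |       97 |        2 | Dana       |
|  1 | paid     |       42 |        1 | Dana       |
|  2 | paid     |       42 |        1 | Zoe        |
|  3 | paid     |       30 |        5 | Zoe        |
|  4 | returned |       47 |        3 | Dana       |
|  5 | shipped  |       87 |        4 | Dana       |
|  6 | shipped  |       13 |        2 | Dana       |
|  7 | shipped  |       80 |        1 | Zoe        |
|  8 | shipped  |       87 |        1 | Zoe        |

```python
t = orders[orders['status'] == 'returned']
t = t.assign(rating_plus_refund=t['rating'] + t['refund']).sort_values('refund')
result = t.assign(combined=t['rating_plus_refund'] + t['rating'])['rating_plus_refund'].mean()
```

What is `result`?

filter rows where status == 'returned':
     status  refund  rating customer
0  returned      97       2     Dana
4  returned      47       3     Dana
add column rating_plus_refund = t['rating'] + t['refund']:
     status  refund  rating customer  rating_plus_refund
0  returned      97       2     Dana                  99
4  returned      47       3     Dana                  50
sort by refund:
     status  refund  rating customer  rating_plus_refund
4  returned      47       3     Dana                  50
0  returned      97       2     Dana                  99
add column combined = t['rating_plus_refund'] + t['rating']:
     status  refund  rating customer  rating_plus_refund  combined
4  returned      47       3     Dana                  50        53
0  returned      97       2     Dana                  99       101
Hence 74.5.

74.5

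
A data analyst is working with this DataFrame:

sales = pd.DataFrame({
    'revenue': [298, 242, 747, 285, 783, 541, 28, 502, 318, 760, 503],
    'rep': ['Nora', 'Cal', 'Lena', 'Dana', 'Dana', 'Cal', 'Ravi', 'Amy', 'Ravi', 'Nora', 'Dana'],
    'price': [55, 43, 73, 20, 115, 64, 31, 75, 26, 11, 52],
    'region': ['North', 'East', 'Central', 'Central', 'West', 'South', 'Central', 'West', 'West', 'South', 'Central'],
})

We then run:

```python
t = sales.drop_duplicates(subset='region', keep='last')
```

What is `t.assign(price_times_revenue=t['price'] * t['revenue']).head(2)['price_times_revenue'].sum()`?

26796

drop duplicate region (keep=last):
    revenue   rep  price   region
0       298  Nora     55    North
1       242   Cal     43     East
8       318  Ravi     26     West
9       760  Nora     11    South
10      503  Dana     52  Central
add column price_times_revenue = t['price'] * t['revenue']:
    revenue   rep  price   region  price_times_revenue
0       298  Nora     55    North                16390
1       242   Cal     43     East                10406
8       318  Ravi     26     West                 8268
9       760  Nora     11    South                 8360
10      503  Dana     52  Central                26156
take first 2 rows:
   revenue   rep  price region  price_times_revenue
0      298  Nora     55  North                16390
1      242   Cal     43   East                10406
Then the sum of column 'price_times_revenue': 26796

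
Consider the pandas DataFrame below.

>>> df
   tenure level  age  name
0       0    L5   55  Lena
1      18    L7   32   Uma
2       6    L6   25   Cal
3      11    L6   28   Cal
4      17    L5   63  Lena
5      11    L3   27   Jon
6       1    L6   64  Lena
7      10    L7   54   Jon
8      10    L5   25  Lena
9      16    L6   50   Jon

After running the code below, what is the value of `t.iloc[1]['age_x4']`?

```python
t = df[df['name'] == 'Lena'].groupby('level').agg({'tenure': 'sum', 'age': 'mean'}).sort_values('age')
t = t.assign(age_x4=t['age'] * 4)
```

256.0

filter rows where name == 'Lena':
   tenure level  age  name
0       0    L5   55  Lena
4      17    L5   63  Lena
6       1    L6   64  Lena
8      10    L5   25  Lena
group by level: sum(tenure), mean(age):
       tenure        age
level                   
L5         27  47.666667
L6          1  64.000000
sort by age:
       tenure        age
level                   
L5         27  47.666667
L6          1  64.000000
add column age_x4 = t['age'] * 4:
       tenure        age      age_x4
level                               
L5         27  47.666667  190.666667
L6          1  64.000000  256.000000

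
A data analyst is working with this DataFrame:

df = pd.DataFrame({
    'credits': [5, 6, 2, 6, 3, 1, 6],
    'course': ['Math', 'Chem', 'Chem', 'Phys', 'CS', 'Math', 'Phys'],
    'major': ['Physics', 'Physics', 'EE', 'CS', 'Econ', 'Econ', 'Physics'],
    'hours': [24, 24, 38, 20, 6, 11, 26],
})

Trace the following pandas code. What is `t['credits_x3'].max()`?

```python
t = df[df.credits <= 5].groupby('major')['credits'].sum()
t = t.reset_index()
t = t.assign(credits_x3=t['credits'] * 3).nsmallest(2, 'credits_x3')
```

filter rows where credits <= 5:
   credits course    major  hours
0        5   Math  Physics     24
2        2   Chem       EE     38
4        3     CS     Econ      6
5        1   Math     Econ     11
group by major, sum of credits:
major
EE         2
Econ       4
Physics    5
Name: credits, dtype: int64
reset_index():
     major  credits
0       EE        2
1     Econ        4
2  Physics        5
add column credits_x3 = t['credits'] * 3:
     major  credits  credits_x3
0       EE        2           6
1     Econ        4          12
2  Physics        5          15
take 2 rows with smallest credits_x3:
  major  credits  credits_x3
0    EE        2           6
1  Econ        4          12
So max() = 12.

12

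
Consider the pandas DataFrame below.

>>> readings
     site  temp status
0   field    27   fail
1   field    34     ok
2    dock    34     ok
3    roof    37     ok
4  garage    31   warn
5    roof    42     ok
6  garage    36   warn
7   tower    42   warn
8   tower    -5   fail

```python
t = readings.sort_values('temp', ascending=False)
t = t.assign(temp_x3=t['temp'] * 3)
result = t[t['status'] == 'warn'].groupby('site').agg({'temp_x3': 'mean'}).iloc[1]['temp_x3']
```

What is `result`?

sort by temp descending:
     site  temp status
5    roof    42     ok
7   tower    42   warn
3    roof    37     ok
6  garage    36   warn
1   field    34     ok
2    dock    34     ok
4  garage    31   warn
0   field    27   fail
8   tower    -5   fail
add column temp_x3 = t['temp'] * 3:
     site  temp status  temp_x3
5    roof    42     ok      126
7   tower    42   warn      126
3    roof    37     ok      111
6  garage    36   warn      108
1   field    34     ok      102
2    dock    34     ok      102
4  garage    31   warn       93
0   field    27   fail       81
8   tower    -5   fail      -15
filter rows where status == 'warn':
     site  temp status  temp_x3
7   tower    42   warn      126
6  garage    36   warn      108
4  garage    31   warn       93
group by site, mean of temp_x3:
        temp_x3
site           
garage    100.5
tower     126.0

126.0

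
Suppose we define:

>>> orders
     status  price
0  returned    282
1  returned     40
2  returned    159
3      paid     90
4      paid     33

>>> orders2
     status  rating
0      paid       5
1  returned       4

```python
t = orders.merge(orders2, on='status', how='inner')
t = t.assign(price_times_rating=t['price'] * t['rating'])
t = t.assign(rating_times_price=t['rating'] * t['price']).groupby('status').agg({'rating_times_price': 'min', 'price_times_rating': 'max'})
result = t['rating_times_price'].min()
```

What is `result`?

merge on 'status' (how='inner') → 5 rows:
     status  price  rating
0  returned    282       4
1  returned     40       4
2  returned    159       4
3      paid     90       5
4      paid     33       5
add column price_times_rating = t['price'] * t['rating']:
     status  price  rating  price_times_rating
0  returned    282       4                1128
1  returned     40       4                 160
2  returned    159       4                 636
3      paid     90       5                 450
4      paid     33       5                 165
add column rating_times_price = t['rating'] * t['price']:
     status  price  rating  price_times_rating  rating_times_price
0  returned    282       4                1128                1128
1  returned     40       4                 160                 160
2  returned    159       4                 636                 636
3      paid     90       5                 450                 450
4      paid     33       5                 165                 165
group by status: min(rating_times_price), max(price_times_rating):
          rating_times_price  price_times_rating
status                                          
paid                     165                 450
returned                 160                1128
Hence 160.

160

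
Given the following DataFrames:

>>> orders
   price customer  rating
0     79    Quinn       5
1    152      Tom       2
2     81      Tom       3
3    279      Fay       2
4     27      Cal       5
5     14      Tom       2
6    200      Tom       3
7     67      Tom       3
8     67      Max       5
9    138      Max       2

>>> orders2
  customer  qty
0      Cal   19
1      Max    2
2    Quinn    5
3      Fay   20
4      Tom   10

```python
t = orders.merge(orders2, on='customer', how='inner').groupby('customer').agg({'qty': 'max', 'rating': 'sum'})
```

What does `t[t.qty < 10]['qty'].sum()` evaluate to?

7

merge on 'customer' (how='inner') → 10 rows:
   price customer  rating  qty
0     79    Quinn       5    5
1    152      Tom       2   10
2     81      Tom       3   10
3    279      Fay       2   20
4     27      Cal       5   19
5     14      Tom       2   10
6    200      Tom       3   10
7     67      Tom       3   10
8     67      Max       5    2
9    138      Max       2    2
group by customer: max(qty), sum(rating):
          qty  rating
customer             
Cal        19       5
Fay        20       2
Max         2       7
Quinn       5       5
Tom        10      13
filter rows where qty < 10:
          qty  rating
customer             
Max         2       7
Quinn       5       5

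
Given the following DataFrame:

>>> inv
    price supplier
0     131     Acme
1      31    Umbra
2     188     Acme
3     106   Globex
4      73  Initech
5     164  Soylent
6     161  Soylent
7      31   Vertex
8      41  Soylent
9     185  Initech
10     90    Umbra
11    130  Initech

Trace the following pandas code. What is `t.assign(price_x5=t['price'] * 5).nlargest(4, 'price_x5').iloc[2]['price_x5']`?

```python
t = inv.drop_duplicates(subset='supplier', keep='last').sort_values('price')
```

530

drop duplicate supplier (keep=last):
    price supplier
2     188     Acme
3     106   Globex
7      31   Vertex
8      41  Soylent
10     90    Umbra
11    130  Initech
sort by price:
    price supplier
7      31   Vertex
8      41  Soylent
10     90    Umbra
3     106   Globex
11    130  Initech
2     188     Acme
add column price_x5 = t['price'] * 5:
    price supplier  price_x5
7      31   Vertex       155
8      41  Soylent       205
10     90    Umbra       450
3     106   Globex       530
11    130  Initech       650
2     188     Acme       940
take 4 rows with largest price_x5:
    price supplier  price_x5
2     188     Acme       940
11    130  Initech       650
3     106   Globex       530
10     90    Umbra       450
Reading off the value at position 2, column 'price_x5', we get 530.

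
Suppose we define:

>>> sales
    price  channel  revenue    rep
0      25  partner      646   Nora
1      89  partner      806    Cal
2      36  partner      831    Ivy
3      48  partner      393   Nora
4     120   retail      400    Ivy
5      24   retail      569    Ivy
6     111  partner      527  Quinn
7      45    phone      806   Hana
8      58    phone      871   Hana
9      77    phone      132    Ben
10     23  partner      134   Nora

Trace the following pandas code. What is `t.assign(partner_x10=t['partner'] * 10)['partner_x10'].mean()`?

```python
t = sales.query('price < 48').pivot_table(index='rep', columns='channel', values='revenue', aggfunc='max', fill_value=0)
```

filter rows where price < 48:
    price  channel  revenue   rep
0      25  partner      646  Nora
2      36  partner      831   Ivy
5      24   retail      569   Ivy
7      45    phone      806  Hana
10     23  partner      134  Nora
pivot: rows=rep, cols=channel, max(revenue):
channel  partner  phone  retail
rep                            
Hana           0    806       0
Ivy          831      0     569
Nora         646      0       0
add column partner_x10 = t['partner'] * 10:
channel  partner  phone  retail  partner_x10
rep                                         
Hana           0    806       0            0
Ivy          831      0     569         8310
Nora         646      0       0         6460
Then the mean of column 'partner_x10': 4923.33333333

4923.33333333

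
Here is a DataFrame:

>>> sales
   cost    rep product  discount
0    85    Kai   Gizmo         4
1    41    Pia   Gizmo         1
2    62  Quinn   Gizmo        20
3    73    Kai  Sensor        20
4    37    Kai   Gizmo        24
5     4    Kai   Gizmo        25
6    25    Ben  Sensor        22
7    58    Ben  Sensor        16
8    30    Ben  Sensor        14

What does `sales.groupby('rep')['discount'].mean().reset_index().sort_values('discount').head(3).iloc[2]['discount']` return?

group by rep, mean of discount:
rep
Ben      17.333333
Kai      18.250000
Pia       1.000000
Quinn    20.000000
Name: discount, dtype: float64
reset_index():
     rep   discount
0    Ben  17.333333
1    Kai  18.250000
2    Pia   1.000000
3  Quinn  20.000000
sort by discount:
     rep   discount
2    Pia   1.000000
0    Ben  17.333333
1    Kai  18.250000
3  Quinn  20.000000
take first 3 rows:
   rep   discount
2  Pia   1.000000
0  Ben  17.333333
1  Kai  18.250000
Taking the value at position 2, column 'discount' gives 18.25.

18.25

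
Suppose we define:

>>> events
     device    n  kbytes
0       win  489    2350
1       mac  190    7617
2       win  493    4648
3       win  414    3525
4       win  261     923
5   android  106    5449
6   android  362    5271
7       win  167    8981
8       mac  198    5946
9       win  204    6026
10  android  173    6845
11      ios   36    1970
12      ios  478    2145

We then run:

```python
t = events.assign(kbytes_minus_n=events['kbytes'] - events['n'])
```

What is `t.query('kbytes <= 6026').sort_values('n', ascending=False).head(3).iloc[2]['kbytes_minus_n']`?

1667

add column kbytes_minus_n = events['kbytes'] - events['n']:
     device    n  kbytes  kbytes_minus_n
0       win  489    2350            1861
1       mac  190    7617            7427
2       win  493    4648            4155
3       win  414    3525            3111
4       win  261     923             662
5   android  106    5449            5343
6   android  362    5271            4909
7       win  167    8981            8814
8       mac  198    5946            5748
9       win  204    6026            5822
10  android  173    6845            6672
11      ios   36    1970            1934
12      ios  478    2145            1667
filter rows where kbytes <= 6026:
     device    n  kbytes  kbytes_minus_n
0       win  489    2350            1861
2       win  493    4648            4155
3       win  414    3525            3111
4       win  261     923             662
5   android  106    5449            5343
6   android  362    5271            4909
8       mac  198    5946            5748
9       win  204    6026            5822
11      ios   36    1970            1934
12      ios  478    2145            1667
sort by n descending:
     device    n  kbytes  kbytes_minus_n
2       win  493    4648            4155
0       win  489    2350            1861
12      ios  478    2145            1667
3       win  414    3525            3111
6   android  362    5271            4909
4       win  261     923             662
9       win  204    6026            5822
8       mac  198    5946            5748
5   android  106    5449            5343
11      ios   36    1970            1934
take first 3 rows:
   device    n  kbytes  kbytes_minus_n
2     win  493    4648            4155
0     win  489    2350            1861
12    ios  478    2145            1667
So iloc[2]['kbytes_minus_n'] = 1667.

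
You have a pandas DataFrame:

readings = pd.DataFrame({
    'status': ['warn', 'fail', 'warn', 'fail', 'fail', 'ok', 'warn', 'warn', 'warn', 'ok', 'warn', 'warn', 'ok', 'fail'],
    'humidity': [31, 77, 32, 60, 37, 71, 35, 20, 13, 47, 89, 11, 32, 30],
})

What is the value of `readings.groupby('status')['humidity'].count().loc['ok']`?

3

group by status, count of humidity:
status
fail    4
ok      3
warn    7
Name: humidity, dtype: int64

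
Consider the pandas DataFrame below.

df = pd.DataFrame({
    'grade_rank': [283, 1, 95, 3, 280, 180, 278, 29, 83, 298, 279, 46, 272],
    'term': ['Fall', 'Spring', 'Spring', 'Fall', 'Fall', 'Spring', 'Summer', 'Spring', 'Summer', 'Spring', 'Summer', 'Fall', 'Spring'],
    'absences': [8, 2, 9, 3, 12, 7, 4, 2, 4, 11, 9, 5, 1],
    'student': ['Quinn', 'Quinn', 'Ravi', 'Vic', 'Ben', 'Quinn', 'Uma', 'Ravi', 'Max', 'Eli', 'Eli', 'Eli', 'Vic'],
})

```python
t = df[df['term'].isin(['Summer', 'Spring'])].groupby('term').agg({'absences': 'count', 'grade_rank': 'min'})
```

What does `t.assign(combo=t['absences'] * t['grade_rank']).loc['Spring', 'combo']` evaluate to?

filter rows where term in ['Summer', 'Spring']:
    grade_rank    term  absences student
1            1  Spring         2   Quinn
2           95  Spring         9    Ravi
5          180  Spring         7   Quinn
6          278  Summer         4     Uma
7           29  Spring         2    Ravi
8           83  Summer         4     Max
9          298  Spring        11     Eli
10         279  Summer         9     Eli
12         272  Spring         1     Vic
group by term: count(absences), min(grade_rank):
        absences  grade_rank
term                        
Spring         6           1
Summer         3          83
add column combo = t['absences'] * t['grade_rank']:
        absences  grade_rank  combo
term                               
Spring         6           1      6
Summer         3          83    249
The value at row 'Spring', column 'combo' is 6.

6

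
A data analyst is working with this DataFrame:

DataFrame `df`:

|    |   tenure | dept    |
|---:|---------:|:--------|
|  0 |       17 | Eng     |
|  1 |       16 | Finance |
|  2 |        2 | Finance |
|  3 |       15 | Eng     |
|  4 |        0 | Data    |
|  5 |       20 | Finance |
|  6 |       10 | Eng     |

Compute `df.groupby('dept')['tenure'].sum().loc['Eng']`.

group by dept, sum of tenure:
dept
Data        0
Eng        42
Finance    38
Name: tenure, dtype: int64

42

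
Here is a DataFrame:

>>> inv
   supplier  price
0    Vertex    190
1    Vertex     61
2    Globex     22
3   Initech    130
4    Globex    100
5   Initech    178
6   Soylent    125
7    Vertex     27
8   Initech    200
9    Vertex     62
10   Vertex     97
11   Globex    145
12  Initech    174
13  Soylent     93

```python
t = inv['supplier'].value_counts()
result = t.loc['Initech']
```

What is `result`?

4

value_counts of supplier:
supplier
Vertex     5
Initech    4
Globex     3
Soylent    2
Name: count, dtype: int64
So loc['Initech'] = 4.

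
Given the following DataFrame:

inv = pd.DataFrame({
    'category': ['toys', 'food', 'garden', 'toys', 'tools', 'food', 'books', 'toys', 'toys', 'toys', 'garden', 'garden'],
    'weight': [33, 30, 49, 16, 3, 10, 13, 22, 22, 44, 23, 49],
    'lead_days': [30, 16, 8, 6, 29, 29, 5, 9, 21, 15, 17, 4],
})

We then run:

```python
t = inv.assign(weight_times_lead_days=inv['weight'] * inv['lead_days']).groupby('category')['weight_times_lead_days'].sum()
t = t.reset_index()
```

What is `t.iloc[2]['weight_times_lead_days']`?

add column weight_times_lead_days = inv['weight'] * inv['lead_days']:
   category  weight  lead_days  weight_times_lead_days
0      toys      33         30                     990
1      food      30         16                     480
2    garden      49          8                     392
3      toys      16          6                      96
4     tools       3         29                      87
5      food      10         29                     290
6     books      13          5                      65
7      toys      22          9                     198
8      toys      22         21                     462
9      toys      44         15                     660
10   garden      23         17                     391
11   garden      49          4                     196
group by category, sum of weight_times_lead_days:
category
books       65
food       770
garden     979
tools       87
toys      2406
Name: weight_times_lead_days, dtype: int64
reset_index():
  category  weight_times_lead_days
0    books                      65
1     food                     770
2   garden                     979
3    tools                      87
4     toys                    2406
Then the value at position 2, column 'weight_times_lead_days': 979

979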